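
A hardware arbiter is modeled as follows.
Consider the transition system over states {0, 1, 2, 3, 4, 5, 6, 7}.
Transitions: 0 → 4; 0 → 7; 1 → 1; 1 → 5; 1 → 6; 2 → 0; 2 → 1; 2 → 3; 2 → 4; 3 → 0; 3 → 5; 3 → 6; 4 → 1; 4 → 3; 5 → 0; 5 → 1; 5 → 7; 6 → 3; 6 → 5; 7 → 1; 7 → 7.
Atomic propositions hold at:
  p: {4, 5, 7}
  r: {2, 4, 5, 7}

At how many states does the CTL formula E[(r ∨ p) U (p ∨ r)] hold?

Sat(r ∨ p) = {2, 4, 5, 7}
Sat(p ∨ r) = {2, 4, 5, 7}
E[(r ∨ p) U (p ∨ r)]: least fixpoint, start Z0 = Sat((p ∨ r)) = {2, 4, 5, 7}, add states in Sat(r ∨ p) with some successor in Z. Already a fixed point.
Sat(E[(r ∨ p) U (p ∨ r)]) = {2, 4, 5, 7}
|Sat(E[(r ∨ p) U (p ∨ r)])| = |{2, 4, 5, 7}| = 4.

4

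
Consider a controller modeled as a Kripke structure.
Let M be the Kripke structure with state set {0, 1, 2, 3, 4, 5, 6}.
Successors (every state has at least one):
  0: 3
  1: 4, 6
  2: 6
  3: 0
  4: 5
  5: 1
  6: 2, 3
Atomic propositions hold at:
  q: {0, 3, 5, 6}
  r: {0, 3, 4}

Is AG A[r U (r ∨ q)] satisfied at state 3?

Sat(r ∨ q) = {0, 3, 4, 5, 6}
A[r U (r ∨ q)]: least fixpoint, start Z0 = Sat((r ∨ q)) = {0, 3, 4, 5, 6}, add states in Sat(r) with every successor in Z. Already a fixed point.
Sat(A[r U (r ∨ q)]) = {0, 3, 4, 5, 6}
AG A[r U (r ∨ q)]: greatest fixpoint, start Z0 = {0, 3, 4, 5, 6}, keep only states in Sat with every successor in Z. Z1 = {0, 3, 4}; Z2 = {0, 3}; fixed.
Sat(AG A[r U (r ∨ q)]) = {0, 3}
3 ∈ Sat(AG A[r U (r ∨ q)]) = {0, 3}, so the formula holds at 3.

Yes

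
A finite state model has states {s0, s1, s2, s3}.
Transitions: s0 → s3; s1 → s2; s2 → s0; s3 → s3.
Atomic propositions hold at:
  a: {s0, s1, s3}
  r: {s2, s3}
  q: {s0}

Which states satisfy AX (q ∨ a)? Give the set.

{s0, s2, s3}

Sat(q ∨ a) = {s0, s1, s3}
Sat(AX (q ∨ a)) = {s : every successor in {s0, s1, s3}} = {s0, s2, s3}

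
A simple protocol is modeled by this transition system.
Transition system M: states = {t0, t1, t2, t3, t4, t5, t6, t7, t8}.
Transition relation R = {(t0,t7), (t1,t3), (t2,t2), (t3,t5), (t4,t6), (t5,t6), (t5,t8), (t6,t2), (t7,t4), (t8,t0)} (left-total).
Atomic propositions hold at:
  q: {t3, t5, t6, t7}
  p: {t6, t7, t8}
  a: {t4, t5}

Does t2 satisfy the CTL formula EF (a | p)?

Sat(a | p) = {t4, t5, t6, t7, t8}
EF (a | p): least fixpoint, start Z0 = {t4, t5, t6, t7, t8}, add states with some successor in Z. Z1 = {t0, t3, t4, t5, t6, t7, t8}; Z2 = {t0, t1, t3, t4, t5, t6, t7, t8}; fixed.
Sat(EF (a | p)) = {t0, t1, t3, t4, t5, t6, t7, t8}
t2 ∉ Sat(EF (a | p)) = {t0, t1, t3, t4, t5, t6, t7, t8}, so the formula does not hold at t2.

No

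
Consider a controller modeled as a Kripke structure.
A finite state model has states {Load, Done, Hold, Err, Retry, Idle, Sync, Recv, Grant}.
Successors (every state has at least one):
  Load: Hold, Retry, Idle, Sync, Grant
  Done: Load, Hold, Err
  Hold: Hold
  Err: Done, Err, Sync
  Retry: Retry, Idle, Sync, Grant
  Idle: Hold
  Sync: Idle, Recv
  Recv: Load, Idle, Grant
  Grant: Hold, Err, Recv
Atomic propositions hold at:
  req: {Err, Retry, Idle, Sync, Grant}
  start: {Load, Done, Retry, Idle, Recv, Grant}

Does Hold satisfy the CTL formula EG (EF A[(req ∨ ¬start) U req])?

No

Sat(¬start) = {Hold, Err, Sync}
Sat(req ∨ ¬start) = {Hold, Err, Retry, Idle, Sync, Grant}
A[(req ∨ ¬start) U req]: least fixpoint, start Z0 = Sat(req) = {Err, Retry, Idle, Sync, Grant}, add states in Sat(req ∨ ¬start) with every successor in Z. Already a fixed point.
Sat(A[(req ∨ ¬start) U req]) = {Err, Retry, Idle, Sync, Grant}
EF A[(req ∨ ¬start) U req]: least fixpoint, start Z0 = {Err, Retry, Idle, Sync, Grant}, add states with some successor in Z. Z1 = {Load, Done, Err, Retry, Idle, Sync, Recv, Grant}; fixed.
Sat(EF A[(req ∨ ¬start) U req]) = {Load, Done, Err, Retry, Idle, Sync, Recv, Grant}
EG (EF A[(req ∨ ¬start) U req]): greatest fixpoint, start Z0 = {Load, Done, Err, Retry, Idle, Sync, Recv, Grant}, keep only states in Sat with some successor in Z. Z1 = {Load, Done, Err, Retry, Sync, Recv, Grant}; fixed.
Sat(EG (EF A[(req ∨ ¬start) U req])) = {Load, Done, Err, Retry, Sync, Recv, Grant}
Hold ∉ Sat(EG (EF A[(req ∨ ¬start) U req])) = {Load, Done, Err, Retry, Sync, Recv, Grant}, so the formula does not hold at Hold.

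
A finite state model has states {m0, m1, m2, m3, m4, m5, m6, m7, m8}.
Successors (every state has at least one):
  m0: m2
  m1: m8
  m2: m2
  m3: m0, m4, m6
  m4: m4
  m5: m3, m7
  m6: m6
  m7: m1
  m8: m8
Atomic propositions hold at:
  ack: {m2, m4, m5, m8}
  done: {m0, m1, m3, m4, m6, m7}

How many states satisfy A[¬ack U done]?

Sat(¬ack) = {m0, m1, m3, m6, m7}
A[¬ack U done]: least fixpoint, start Z0 = Sat(done) = {m0, m1, m3, m4, m6, m7}, add states in Sat(¬ack) with every successor in Z. Already a fixed point.
Sat(A[¬ack U done]) = {m0, m1, m3, m4, m6, m7}
|Sat(A[¬ack U done])| = |{m0, m1, m3, m4, m6, m7}| = 6.

6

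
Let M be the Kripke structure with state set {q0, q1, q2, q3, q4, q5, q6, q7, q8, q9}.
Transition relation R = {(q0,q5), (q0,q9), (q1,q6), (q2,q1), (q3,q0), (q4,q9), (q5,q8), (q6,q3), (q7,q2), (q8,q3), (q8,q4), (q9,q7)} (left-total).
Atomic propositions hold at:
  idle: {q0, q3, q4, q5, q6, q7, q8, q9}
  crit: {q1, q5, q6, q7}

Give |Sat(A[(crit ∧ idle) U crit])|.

Sat(crit ∧ idle) = {q5, q6, q7}
A[(crit ∧ idle) U crit]: least fixpoint, start Z0 = Sat(crit) = {q1, q5, q6, q7}, add states in Sat(crit ∧ idle) with every successor in Z. Already a fixed point.
Sat(A[(crit ∧ idle) U crit]) = {q1, q5, q6, q7}
|Sat(A[(crit ∧ idle) U crit])| = |{q1, q5, q6, q7}| = 4.

4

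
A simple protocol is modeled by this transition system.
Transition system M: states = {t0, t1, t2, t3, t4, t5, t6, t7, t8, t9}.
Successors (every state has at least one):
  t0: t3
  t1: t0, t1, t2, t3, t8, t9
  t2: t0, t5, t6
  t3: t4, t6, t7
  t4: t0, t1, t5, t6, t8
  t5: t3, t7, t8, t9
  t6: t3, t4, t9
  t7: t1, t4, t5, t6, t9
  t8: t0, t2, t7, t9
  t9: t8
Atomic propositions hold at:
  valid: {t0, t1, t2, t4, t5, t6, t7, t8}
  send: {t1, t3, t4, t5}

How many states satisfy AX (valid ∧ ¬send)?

1

Sat(¬send) = {t0, t2, t6, t7, t8, t9}
Sat(valid ∧ ¬send) = {t0, t2, t6, t7, t8}
Sat(AX (valid ∧ ¬send)) = {s : every successor in {t0, t2, t6, t7, t8}} = {t9}
|Sat(AX (valid ∧ ¬send))| = |{t9}| = 1.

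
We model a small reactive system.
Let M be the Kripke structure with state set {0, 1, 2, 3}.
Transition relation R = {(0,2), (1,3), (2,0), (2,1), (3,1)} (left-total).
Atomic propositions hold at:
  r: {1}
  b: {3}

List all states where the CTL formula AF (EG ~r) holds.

Sat(~r) = {0, 2, 3}
EG ~r: greatest fixpoint, start Z0 = {0, 2, 3}, keep only states in Sat with some successor in Z. Z1 = {0, 2}; fixed.
Sat(EG ~r) = {0, 2}
AF (EG ~r): least fixpoint, start Z0 = {0, 2}, add states with every successor in Z. Already a fixed point.
Sat(AF (EG ~r)) = {0, 2}

{0, 2}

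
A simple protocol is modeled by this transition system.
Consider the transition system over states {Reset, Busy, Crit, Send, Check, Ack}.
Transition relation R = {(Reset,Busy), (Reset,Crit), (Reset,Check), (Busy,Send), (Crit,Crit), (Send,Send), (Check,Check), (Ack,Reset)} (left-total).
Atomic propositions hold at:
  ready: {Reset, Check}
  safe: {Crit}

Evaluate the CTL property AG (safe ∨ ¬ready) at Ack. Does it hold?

No

Sat(¬ready) = {Busy, Crit, Send, Ack}
Sat(safe ∨ ¬ready) = {Busy, Crit, Send, Ack}
AG (safe ∨ ¬ready): greatest fixpoint, start Z0 = {Busy, Crit, Send, Ack}, keep only states in Sat with every successor in Z. Z1 = {Busy, Crit, Send}; fixed.
Sat(AG (safe ∨ ¬ready)) = {Busy, Crit, Send}
Ack ∉ Sat(AG (safe ∨ ¬ready)) = {Busy, Crit, Send}, so the formula does not hold at Ack.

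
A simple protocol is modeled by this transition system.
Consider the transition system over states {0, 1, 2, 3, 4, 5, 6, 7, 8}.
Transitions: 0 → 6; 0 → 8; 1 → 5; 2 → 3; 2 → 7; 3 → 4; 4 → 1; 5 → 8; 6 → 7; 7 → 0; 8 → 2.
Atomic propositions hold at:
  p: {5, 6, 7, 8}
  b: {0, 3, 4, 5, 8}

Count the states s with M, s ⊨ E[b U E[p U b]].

E[p U b]: least fixpoint, start Z0 = Sat(b) = {0, 3, 4, 5, 8}, add states in Sat(p) with some successor in Z. Z1 = {0, 3, 4, 5, 7, 8}; Z2 = {0, 3, 4, 5, 6, 7, 8}; fixed.
Sat(E[p U b]) = {0, 3, 4, 5, 6, 7, 8}
E[b U E[p U b]]: least fixpoint, start Z0 = Sat(E[p U b]) = {0, 3, 4, 5, 6, 7, 8}, add states in Sat(b) with some successor in Z. Already a fixed point.
Sat(E[b U E[p U b]]) = {0, 3, 4, 5, 6, 7, 8}
|Sat(E[b U E[p U b]])| = |{0, 3, 4, 5, 6, 7, 8}| = 7.

7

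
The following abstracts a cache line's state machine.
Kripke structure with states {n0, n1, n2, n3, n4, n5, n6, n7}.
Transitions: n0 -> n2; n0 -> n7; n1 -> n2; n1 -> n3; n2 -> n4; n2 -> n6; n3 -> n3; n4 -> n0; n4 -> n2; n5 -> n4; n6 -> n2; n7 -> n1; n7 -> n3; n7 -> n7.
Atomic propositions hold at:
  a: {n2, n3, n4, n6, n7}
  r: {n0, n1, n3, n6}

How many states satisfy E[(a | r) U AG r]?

7

Sat(a | r) = {n0, n1, n2, n3, n4, n6, n7}
AG r: greatest fixpoint, start Z0 = {n0, n1, n3, n6}, keep only states in Sat with every successor in Z. Z1 = {n3}; fixed.
Sat(AG r) = {n3}
E[(a | r) U AG r]: least fixpoint, start Z0 = Sat(AG r) = {n3}, add states in Sat(a | r) with some successor in Z. Z1 = {n1, n3, n7}; Z2 = {n0, n1, n3, n7}; Z3 = {n0, n1, n3, n4, n7}; Z4 = {n0, n1, n2, n3, n4, n7}; Z5 = {n0, n1, n2, n3, n4, n6, n7}; fixed.
Sat(E[(a | r) U AG r]) = {n0, n1, n2, n3, n4, n6, n7}
|Sat(E[(a | r) U AG r])| = |{n0, n1, n2, n3, n4, n6, n7}| = 7.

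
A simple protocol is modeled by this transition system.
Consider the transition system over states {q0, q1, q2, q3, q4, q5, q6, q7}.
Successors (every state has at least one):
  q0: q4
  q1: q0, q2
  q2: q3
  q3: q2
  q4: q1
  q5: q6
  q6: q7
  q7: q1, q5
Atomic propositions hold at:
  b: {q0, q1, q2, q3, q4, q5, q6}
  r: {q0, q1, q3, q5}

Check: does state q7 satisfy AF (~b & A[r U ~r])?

Sat(~b) = {q7}
Sat(~r) = {q2, q4, q6, q7}
A[r U ~r]: least fixpoint, start Z0 = Sat(~r) = {q2, q4, q6, q7}, add states in Sat(r) with every successor in Z. Z1 = {q0, q2, q3, q4, q5, q6, q7}; Z2 = {q0, q1, q2, q3, q4, q5, q6, q7}; fixed.
Sat(A[r U ~r]) = {q0, q1, q2, q3, q4, q5, q6, q7}
Sat(~b & A[r U ~r]) = {q7}
AF (~b & A[r U ~r]): least fixpoint, start Z0 = {q7}, add states with every successor in Z. Z1 = {q6, q7}; Z2 = {q5, q6, q7}; fixed.
Sat(AF (~b & A[r U ~r])) = {q5, q6, q7}
q7 ∈ Sat(AF (~b & A[r U ~r])) = {q5, q6, q7}, so the formula holds at q7.

Yes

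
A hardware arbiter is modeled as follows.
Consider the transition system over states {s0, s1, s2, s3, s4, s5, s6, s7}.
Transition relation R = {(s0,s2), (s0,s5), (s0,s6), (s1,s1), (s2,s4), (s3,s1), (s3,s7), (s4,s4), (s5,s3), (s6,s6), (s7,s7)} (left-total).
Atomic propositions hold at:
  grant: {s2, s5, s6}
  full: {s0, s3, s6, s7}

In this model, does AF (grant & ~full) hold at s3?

Sat(~full) = {s1, s2, s4, s5}
Sat(grant & ~full) = {s2, s5}
AF (grant & ~full): least fixpoint, start Z0 = {s2, s5}, add states with every successor in Z. Already a fixed point.
Sat(AF (grant & ~full)) = {s2, s5}
s3 ∉ Sat(AF (grant & ~full)) = {s2, s5}, so the formula does not hold at s3.

No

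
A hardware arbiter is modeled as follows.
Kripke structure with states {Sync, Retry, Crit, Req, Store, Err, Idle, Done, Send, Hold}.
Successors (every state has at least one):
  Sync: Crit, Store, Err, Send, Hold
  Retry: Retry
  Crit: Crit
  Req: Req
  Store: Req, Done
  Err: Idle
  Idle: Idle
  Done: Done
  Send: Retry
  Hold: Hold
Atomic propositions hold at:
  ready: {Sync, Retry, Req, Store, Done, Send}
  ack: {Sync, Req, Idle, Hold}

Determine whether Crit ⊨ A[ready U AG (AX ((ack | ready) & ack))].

Sat(ack | ready) = {Sync, Retry, Req, Store, Idle, Done, Send, Hold}
Sat((ack | ready) & ack) = {Sync, Req, Idle, Hold}
Sat(AX ((ack | ready) & ack)) = {s : every successor in {Sync, Req, Idle, Hold}} = {Req, Err, Idle, Hold}
AG (AX ((ack | ready) & ack)): greatest fixpoint, start Z0 = {Req, Err, Idle, Hold}, keep only states in Sat with every successor in Z. Already a fixed point.
Sat(AG (AX ((ack | ready) & ack))) = {Req, Err, Idle, Hold}
A[ready U AG (AX ((ack | ready) & ack))]: least fixpoint, start Z0 = Sat(AG (AX ((ack | ready) & ack))) = {Req, Err, Idle, Hold}, add states in Sat(ready) with every successor in Z. Already a fixed point.
Sat(A[ready U AG (AX ((ack | ready) & ack))]) = {Req, Err, Idle, Hold}
Crit ∉ Sat(A[ready U AG (AX ((ack | ready) & ack))]) = {Req, Err, Idle, Hold}, so the formula does not hold at Crit.

No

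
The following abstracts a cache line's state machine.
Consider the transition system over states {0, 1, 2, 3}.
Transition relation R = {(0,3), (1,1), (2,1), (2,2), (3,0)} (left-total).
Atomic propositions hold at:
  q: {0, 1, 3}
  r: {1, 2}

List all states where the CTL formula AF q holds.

{0, 1, 3}

AF q: least fixpoint, start Z0 = {0, 1, 3}, add states with every successor in Z. Already a fixed point.
Sat(AF q) = {0, 1, 3}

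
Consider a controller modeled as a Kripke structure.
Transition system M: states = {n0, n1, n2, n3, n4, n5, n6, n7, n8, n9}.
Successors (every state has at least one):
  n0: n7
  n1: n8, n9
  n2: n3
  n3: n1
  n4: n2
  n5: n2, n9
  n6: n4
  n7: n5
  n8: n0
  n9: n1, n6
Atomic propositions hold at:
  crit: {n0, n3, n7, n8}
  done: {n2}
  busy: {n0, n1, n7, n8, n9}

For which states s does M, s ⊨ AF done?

AF done: least fixpoint, start Z0 = {n2}, add states with every successor in Z. Z1 = {n2, n4}; Z2 = {n2, n4, n6}; fixed.
Sat(AF done) = {n2, n4, n6}

{n2, n4, n6}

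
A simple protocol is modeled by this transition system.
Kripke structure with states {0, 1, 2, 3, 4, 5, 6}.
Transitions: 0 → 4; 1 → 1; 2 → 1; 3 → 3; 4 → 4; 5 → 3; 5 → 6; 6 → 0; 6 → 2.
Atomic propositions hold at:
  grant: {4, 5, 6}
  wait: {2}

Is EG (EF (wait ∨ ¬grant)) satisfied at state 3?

Yes

Sat(¬grant) = {0, 1, 2, 3}
Sat(wait ∨ ¬grant) = {0, 1, 2, 3}
EF (wait ∨ ¬grant): least fixpoint, start Z0 = {0, 1, 2, 3}, add states with some successor in Z. Z1 = {0, 1, 2, 3, 5, 6}; fixed.
Sat(EF (wait ∨ ¬grant)) = {0, 1, 2, 3, 5, 6}
EG (EF (wait ∨ ¬grant)): greatest fixpoint, start Z0 = {0, 1, 2, 3, 5, 6}, keep only states in Sat with some successor in Z. Z1 = {1, 2, 3, 5, 6}; fixed.
Sat(EG (EF (wait ∨ ¬grant))) = {1, 2, 3, 5, 6}
3 ∈ Sat(EG (EF (wait ∨ ¬grant))) = {1, 2, 3, 5, 6}, so the formula holds at 3.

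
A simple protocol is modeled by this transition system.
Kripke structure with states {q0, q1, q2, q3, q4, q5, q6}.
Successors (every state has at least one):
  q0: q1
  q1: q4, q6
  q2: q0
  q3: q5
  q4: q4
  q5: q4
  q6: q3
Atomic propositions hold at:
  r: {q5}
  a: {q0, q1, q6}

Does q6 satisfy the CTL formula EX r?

No

Sat(EX r) = {s : some successor in {q5}} = {q3}
q6 ∉ Sat(EX r) = {q3}, so the formula does not hold at q6.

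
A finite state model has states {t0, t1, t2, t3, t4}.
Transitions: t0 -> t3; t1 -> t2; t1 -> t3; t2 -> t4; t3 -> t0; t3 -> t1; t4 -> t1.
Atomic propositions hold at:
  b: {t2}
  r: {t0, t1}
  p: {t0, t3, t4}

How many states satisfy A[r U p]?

3

A[r U p]: least fixpoint, start Z0 = Sat(p) = {t0, t3, t4}, add states in Sat(r) with every successor in Z. Already a fixed point.
Sat(A[r U p]) = {t0, t3, t4}
|Sat(A[r U p])| = |{t0, t3, t4}| = 3.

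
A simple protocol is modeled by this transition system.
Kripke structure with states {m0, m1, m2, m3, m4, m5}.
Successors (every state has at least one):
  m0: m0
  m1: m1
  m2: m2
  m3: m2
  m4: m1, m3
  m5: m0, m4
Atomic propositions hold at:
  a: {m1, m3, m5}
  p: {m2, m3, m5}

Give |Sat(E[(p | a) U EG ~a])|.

Sat(p | a) = {m1, m2, m3, m5}
Sat(~a) = {m0, m2, m4}
EG ~a: greatest fixpoint, start Z0 = {m0, m2, m4}, keep only states in Sat with some successor in Z. Z1 = {m0, m2}; fixed.
Sat(EG ~a) = {m0, m2}
E[(p | a) U EG ~a]: least fixpoint, start Z0 = Sat(EG ~a) = {m0, m2}, add states in Sat(p | a) with some successor in Z. Z1 = {m0, m2, m3, m5}; fixed.
Sat(E[(p | a) U EG ~a]) = {m0, m2, m3, m5}
|Sat(E[(p | a) U EG ~a])| = |{m0, m2, m3, m5}| = 4.

4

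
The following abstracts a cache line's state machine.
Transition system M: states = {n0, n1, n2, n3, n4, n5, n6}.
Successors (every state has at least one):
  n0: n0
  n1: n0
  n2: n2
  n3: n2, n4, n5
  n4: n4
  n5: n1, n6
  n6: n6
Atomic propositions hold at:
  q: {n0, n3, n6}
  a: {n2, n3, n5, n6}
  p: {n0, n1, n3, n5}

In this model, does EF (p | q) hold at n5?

Yes

Sat(p | q) = {n0, n1, n3, n5, n6}
EF (p | q): least fixpoint, start Z0 = {n0, n1, n3, n5, n6}, add states with some successor in Z. Already a fixed point.
Sat(EF (p | q)) = {n0, n1, n3, n5, n6}
n5 ∈ Sat(EF (p | q)) = {n0, n1, n3, n5, n6}, so the formula holds at n5.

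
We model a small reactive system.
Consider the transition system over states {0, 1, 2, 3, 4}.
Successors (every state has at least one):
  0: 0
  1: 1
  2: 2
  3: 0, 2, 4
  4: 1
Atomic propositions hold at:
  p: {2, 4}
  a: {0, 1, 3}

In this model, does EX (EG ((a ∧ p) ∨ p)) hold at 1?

No

Sat(a ∧ p) = ∅
Sat((a ∧ p) ∨ p) = {2, 4}
EG ((a ∧ p) ∨ p): greatest fixpoint, start Z0 = {2, 4}, keep only states in Sat with some successor in Z. Z1 = {2}; fixed.
Sat(EG ((a ∧ p) ∨ p)) = {2}
Sat(EX (EG ((a ∧ p) ∨ p))) = {s : some successor in {2}} = {2, 3}
1 ∉ Sat(EX (EG ((a ∧ p) ∨ p))) = {2, 3}, so the formula does not hold at 1.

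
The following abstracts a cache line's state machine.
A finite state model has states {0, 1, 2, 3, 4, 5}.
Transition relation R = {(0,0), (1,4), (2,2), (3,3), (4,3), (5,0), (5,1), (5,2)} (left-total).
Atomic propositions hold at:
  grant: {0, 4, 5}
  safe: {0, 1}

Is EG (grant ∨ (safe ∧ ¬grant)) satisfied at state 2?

Sat(¬grant) = {1, 2, 3}
Sat(safe ∧ ¬grant) = {1}
Sat(grant ∨ (safe ∧ ¬grant)) = {0, 1, 4, 5}
EG (grant ∨ (safe ∧ ¬grant)): greatest fixpoint, start Z0 = {0, 1, 4, 5}, keep only states in Sat with some successor in Z. Z1 = {0, 1, 5}; Z2 = {0, 5}; fixed.
Sat(EG (grant ∨ (safe ∧ ¬grant))) = {0, 5}
2 ∉ Sat(EG (grant ∨ (safe ∧ ¬grant))) = {0, 5}, so the formula does not hold at 2.

No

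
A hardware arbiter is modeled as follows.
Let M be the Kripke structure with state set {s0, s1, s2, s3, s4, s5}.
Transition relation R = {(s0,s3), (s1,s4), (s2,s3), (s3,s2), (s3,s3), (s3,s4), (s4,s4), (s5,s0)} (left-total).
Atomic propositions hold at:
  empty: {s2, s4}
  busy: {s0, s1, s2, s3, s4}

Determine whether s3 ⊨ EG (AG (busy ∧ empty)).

Sat(busy ∧ empty) = {s2, s4}
AG (busy ∧ empty): greatest fixpoint, start Z0 = {s2, s4}, keep only states in Sat with every successor in Z. Z1 = {s4}; fixed.
Sat(AG (busy ∧ empty)) = {s4}
EG (AG (busy ∧ empty)): greatest fixpoint, start Z0 = {s4}, keep only states in Sat with some successor in Z. Already a fixed point.
Sat(EG (AG (busy ∧ empty))) = {s4}
s3 ∉ Sat(EG (AG (busy ∧ empty))) = {s4}, so the formula does not hold at s3.

No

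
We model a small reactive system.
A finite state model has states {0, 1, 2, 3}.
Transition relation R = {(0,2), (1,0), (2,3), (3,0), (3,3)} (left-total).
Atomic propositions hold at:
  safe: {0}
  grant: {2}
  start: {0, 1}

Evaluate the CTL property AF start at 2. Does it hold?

AF start: least fixpoint, start Z0 = {0, 1}, add states with every successor in Z. Already a fixed point.
Sat(AF start) = {0, 1}
2 ∉ Sat(AF start) = {0, 1}, so the formula does not hold at 2.

No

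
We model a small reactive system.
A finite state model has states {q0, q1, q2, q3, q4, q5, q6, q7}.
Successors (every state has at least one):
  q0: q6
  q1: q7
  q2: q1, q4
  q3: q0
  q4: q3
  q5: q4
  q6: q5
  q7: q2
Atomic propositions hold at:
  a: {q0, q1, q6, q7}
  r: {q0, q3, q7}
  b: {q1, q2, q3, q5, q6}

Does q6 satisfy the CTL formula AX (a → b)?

Sat(a → b) = {q1, q2, q3, q4, q5, q6}
Sat(AX (a → b)) = {s : every successor in {q1, q2, q3, q4, q5, q6}} = {q0, q2, q4, q5, q6, q7}
q6 ∈ Sat(AX (a → b)) = {q0, q2, q4, q5, q6, q7}, so the formula holds at q6.

Yes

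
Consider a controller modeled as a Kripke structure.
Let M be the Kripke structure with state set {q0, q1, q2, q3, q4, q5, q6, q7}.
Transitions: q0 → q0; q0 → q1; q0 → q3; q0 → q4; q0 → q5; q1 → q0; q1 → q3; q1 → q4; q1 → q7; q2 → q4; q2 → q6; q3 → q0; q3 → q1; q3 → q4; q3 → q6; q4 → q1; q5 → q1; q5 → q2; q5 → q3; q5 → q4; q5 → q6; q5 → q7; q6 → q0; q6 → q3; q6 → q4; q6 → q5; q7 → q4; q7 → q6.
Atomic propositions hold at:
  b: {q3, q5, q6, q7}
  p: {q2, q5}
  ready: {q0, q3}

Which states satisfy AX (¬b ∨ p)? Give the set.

Sat(¬b) = {q0, q1, q2, q4}
Sat(¬b ∨ p) = {q0, q1, q2, q4, q5}
Sat(AX (¬b ∨ p)) = {s : every successor in {q0, q1, q2, q4, q5}} = {q4}

{q4}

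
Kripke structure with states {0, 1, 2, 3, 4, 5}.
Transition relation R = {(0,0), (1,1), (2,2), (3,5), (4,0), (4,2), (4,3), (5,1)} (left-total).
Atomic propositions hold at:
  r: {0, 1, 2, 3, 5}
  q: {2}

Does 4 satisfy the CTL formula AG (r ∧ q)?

Sat(r ∧ q) = {2}
AG (r ∧ q): greatest fixpoint, start Z0 = {2}, keep only states in Sat with every successor in Z. Already a fixed point.
Sat(AG (r ∧ q)) = {2}
4 ∉ Sat(AG (r ∧ q)) = {2}, so the formula does not hold at 4.

No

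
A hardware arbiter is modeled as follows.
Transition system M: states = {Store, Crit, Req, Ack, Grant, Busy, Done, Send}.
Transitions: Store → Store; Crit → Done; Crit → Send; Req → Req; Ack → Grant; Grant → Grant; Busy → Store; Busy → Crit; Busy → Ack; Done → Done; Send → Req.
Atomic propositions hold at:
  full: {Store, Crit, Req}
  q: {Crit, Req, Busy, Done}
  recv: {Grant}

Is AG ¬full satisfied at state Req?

No

Sat(¬full) = {Ack, Grant, Busy, Done, Send}
AG ¬full: greatest fixpoint, start Z0 = {Ack, Grant, Busy, Done, Send}, keep only states in Sat with every successor in Z. Z1 = {Ack, Grant, Done}; fixed.
Sat(AG ¬full) = {Ack, Grant, Done}
Req ∉ Sat(AG ¬full) = {Ack, Grant, Done}, so the formula does not hold at Req.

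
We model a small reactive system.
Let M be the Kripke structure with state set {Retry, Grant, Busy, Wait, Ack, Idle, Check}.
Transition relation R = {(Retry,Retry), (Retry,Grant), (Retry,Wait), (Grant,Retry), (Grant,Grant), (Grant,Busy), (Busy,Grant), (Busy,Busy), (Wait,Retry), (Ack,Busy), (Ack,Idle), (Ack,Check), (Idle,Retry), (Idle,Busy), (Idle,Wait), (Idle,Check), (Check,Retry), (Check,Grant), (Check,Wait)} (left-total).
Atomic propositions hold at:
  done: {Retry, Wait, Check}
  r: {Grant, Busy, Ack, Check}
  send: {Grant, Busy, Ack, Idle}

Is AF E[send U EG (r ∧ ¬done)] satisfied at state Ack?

Yes

Sat(¬done) = {Grant, Busy, Ack, Idle}
Sat(r ∧ ¬done) = {Grant, Busy, Ack}
EG (r ∧ ¬done): greatest fixpoint, start Z0 = {Grant, Busy, Ack}, keep only states in Sat with some successor in Z. Already a fixed point.
Sat(EG (r ∧ ¬done)) = {Grant, Busy, Ack}
E[send U EG (r ∧ ¬done)]: least fixpoint, start Z0 = Sat(EG (r ∧ ¬done)) = {Grant, Busy, Ack}, add states in Sat(send) with some successor in Z. Z1 = {Grant, Busy, Ack, Idle}; fixed.
Sat(E[send U EG (r ∧ ¬done)]) = {Grant, Busy, Ack, Idle}
AF E[send U EG (r ∧ ¬done)]: least fixpoint, start Z0 = {Grant, Busy, Ack, Idle}, add states with every successor in Z. Already a fixed point.
Sat(AF E[send U EG (r ∧ ¬done)]) = {Grant, Busy, Ack, Idle}
Ack ∈ Sat(AF E[send U EG (r ∧ ¬done)]) = {Grant, Busy, Ack, Idle}, so the formula holds at Ack.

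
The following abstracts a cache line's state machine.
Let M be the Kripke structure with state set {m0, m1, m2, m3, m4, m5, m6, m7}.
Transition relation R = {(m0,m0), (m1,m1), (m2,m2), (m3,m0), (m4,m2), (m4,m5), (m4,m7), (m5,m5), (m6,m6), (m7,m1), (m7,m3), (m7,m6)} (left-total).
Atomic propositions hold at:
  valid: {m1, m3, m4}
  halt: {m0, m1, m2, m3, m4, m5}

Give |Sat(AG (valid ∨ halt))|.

Sat(valid ∨ halt) = {m0, m1, m2, m3, m4, m5}
AG (valid ∨ halt): greatest fixpoint, start Z0 = {m0, m1, m2, m3, m4, m5}, keep only states in Sat with every successor in Z. Z1 = {m0, m1, m2, m3, m5}; fixed.
Sat(AG (valid ∨ halt)) = {m0, m1, m2, m3, m5}
|Sat(AG (valid ∨ halt))| = |{m0, m1, m2, m3, m5}| = 5.

5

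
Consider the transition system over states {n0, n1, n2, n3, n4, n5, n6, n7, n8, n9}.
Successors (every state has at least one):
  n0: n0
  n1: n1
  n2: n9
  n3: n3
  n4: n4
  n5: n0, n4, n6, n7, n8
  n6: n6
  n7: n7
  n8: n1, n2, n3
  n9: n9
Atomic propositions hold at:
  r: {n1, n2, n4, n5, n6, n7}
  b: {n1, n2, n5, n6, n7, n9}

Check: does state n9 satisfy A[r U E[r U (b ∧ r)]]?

No

Sat(b ∧ r) = {n1, n2, n5, n6, n7}
E[r U (b ∧ r)]: least fixpoint, start Z0 = Sat((b ∧ r)) = {n1, n2, n5, n6, n7}, add states in Sat(r) with some successor in Z. Already a fixed point.
Sat(E[r U (b ∧ r)]) = {n1, n2, n5, n6, n7}
A[r U E[r U (b ∧ r)]]: least fixpoint, start Z0 = Sat(E[r U (b ∧ r)]) = {n1, n2, n5, n6, n7}, add states in Sat(r) with every successor in Z. Already a fixed point.
Sat(A[r U E[r U (b ∧ r)]]) = {n1, n2, n5, n6, n7}
n9 ∉ Sat(A[r U E[r U (b ∧ r)]]) = {n1, n2, n5, n6, n7}, so the formula does not hold at n9.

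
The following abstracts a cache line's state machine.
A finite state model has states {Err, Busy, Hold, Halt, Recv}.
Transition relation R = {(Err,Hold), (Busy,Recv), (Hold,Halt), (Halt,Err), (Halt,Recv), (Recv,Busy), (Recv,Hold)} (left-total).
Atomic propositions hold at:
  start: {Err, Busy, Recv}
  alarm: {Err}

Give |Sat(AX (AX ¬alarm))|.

Sat(¬alarm) = {Busy, Hold, Halt, Recv}
Sat(AX ¬alarm) = {s : every successor in {Busy, Hold, Halt, Recv}} = {Err, Busy, Hold, Recv}
Sat(AX (AX ¬alarm)) = {s : every successor in {Err, Busy, Hold, Recv}} = {Err, Busy, Halt, Recv}
|Sat(AX (AX ¬alarm))| = |{Err, Busy, Halt, Recv}| = 4.

4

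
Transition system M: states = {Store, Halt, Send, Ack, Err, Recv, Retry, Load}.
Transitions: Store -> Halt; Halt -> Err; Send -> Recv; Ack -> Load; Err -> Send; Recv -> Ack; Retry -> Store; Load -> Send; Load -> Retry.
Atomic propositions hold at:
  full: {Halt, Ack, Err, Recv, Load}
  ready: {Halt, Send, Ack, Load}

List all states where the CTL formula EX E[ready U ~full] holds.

{Ack, Err, Recv, Retry, Load}

Sat(~full) = {Store, Send, Retry}
E[ready U ~full]: least fixpoint, start Z0 = Sat(~full) = {Store, Send, Retry}, add states in Sat(ready) with some successor in Z. Z1 = {Store, Send, Retry, Load}; Z2 = {Store, Send, Ack, Retry, Load}; fixed.
Sat(E[ready U ~full]) = {Store, Send, Ack, Retry, Load}
Sat(EX E[ready U ~full]) = {s : some successor in {Store, Send, Ack, Retry, Load}} = {Ack, Err, Recv, Retry, Load}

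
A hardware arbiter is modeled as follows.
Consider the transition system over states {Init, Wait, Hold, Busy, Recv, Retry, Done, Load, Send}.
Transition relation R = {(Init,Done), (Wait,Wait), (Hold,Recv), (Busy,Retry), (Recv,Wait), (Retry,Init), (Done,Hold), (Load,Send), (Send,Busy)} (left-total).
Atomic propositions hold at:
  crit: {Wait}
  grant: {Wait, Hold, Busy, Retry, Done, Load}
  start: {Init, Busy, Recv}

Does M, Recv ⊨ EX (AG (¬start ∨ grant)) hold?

Sat(¬start) = {Wait, Hold, Retry, Done, Load, Send}
Sat(¬start ∨ grant) = {Wait, Hold, Busy, Retry, Done, Load, Send}
AG (¬start ∨ grant): greatest fixpoint, start Z0 = {Wait, Hold, Busy, Retry, Done, Load, Send}, keep only states in Sat with every successor in Z. Z1 = {Wait, Busy, Done, Load, Send}; Z2 = {Wait, Load, Send}; Z3 = {Wait, Load}; Z4 = {Wait}; fixed.
Sat(AG (¬start ∨ grant)) = {Wait}
Sat(EX (AG (¬start ∨ grant))) = {s : some successor in {Wait}} = {Wait, Recv}
Recv ∈ Sat(EX (AG (¬start ∨ grant))) = {Wait, Recv}, so the formula holds at Recv.

Yes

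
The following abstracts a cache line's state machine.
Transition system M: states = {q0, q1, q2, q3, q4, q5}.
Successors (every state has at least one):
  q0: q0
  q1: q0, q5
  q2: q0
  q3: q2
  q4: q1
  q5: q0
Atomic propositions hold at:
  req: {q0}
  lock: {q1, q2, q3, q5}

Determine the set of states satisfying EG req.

{q0}

EG req: greatest fixpoint, start Z0 = {q0}, keep only states in Sat with some successor in Z. Already a fixed point.
Sat(EG req) = {q0}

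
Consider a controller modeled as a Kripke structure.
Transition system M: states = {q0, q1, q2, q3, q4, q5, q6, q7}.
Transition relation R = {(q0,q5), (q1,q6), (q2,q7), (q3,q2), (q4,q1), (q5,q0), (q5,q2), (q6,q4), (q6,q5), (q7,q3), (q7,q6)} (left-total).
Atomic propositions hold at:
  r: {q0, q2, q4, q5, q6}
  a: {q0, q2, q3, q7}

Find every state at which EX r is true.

Sat(EX r) = {s : some successor in {q0, q2, q4, q5, q6}} = {q0, q1, q3, q5, q6, q7}

{q0, q1, q3, q5, q6, q7}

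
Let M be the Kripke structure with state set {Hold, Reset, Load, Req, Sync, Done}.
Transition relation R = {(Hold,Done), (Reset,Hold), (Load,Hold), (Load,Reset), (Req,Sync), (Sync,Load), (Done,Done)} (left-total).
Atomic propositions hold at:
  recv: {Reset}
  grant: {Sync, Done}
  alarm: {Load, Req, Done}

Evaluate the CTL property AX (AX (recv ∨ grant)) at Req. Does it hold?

No

Sat(recv ∨ grant) = {Reset, Sync, Done}
Sat(AX (recv ∨ grant)) = {s : every successor in {Reset, Sync, Done}} = {Hold, Req, Done}
Sat(AX (AX (recv ∨ grant))) = {s : every successor in {Hold, Req, Done}} = {Hold, Reset, Done}
Req ∉ Sat(AX (AX (recv ∨ grant))) = {Hold, Reset, Done}, so the formula does not hold at Req.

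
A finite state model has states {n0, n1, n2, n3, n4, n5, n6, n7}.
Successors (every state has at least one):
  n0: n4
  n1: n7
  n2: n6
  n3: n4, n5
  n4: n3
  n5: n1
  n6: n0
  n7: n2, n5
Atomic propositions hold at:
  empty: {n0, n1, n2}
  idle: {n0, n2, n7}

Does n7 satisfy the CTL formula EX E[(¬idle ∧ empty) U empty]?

Yes

Sat(¬idle) = {n1, n3, n4, n5, n6}
Sat(¬idle ∧ empty) = {n1}
E[(¬idle ∧ empty) U empty]: least fixpoint, start Z0 = Sat(empty) = {n0, n1, n2}, add states in Sat(¬idle ∧ empty) with some successor in Z. Already a fixed point.
Sat(E[(¬idle ∧ empty) U empty]) = {n0, n1, n2}
Sat(EX E[(¬idle ∧ empty) U empty]) = {s : some successor in {n0, n1, n2}} = {n5, n6, n7}
n7 ∈ Sat(EX E[(¬idle ∧ empty) U empty]) = {n5, n6, n7}, so the formula holds at n7.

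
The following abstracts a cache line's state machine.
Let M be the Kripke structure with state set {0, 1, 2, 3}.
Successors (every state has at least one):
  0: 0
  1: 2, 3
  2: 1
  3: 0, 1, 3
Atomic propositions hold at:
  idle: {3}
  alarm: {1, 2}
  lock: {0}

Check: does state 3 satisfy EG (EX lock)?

Sat(EX lock) = {s : some successor in {0}} = {0, 3}
EG (EX lock): greatest fixpoint, start Z0 = {0, 3}, keep only states in Sat with some successor in Z. Already a fixed point.
Sat(EG (EX lock)) = {0, 3}
3 ∈ Sat(EG (EX lock)) = {0, 3}, so the formula holds at 3.

Yes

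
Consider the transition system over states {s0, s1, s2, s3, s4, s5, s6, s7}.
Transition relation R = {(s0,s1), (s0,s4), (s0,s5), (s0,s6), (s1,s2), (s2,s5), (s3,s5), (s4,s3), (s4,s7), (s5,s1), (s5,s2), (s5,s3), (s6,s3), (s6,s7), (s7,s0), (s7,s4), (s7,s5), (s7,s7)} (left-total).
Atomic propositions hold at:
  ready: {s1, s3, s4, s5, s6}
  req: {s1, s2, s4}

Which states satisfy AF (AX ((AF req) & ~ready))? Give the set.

AF req: least fixpoint, start Z0 = {s1, s2, s4}, add states with every successor in Z. Already a fixed point.
Sat(AF req) = {s1, s2, s4}
Sat(~ready) = {s0, s2, s7}
Sat((AF req) & ~ready) = {s2}
Sat(AX ((AF req) & ~ready)) = {s : every successor in {s2}} = {s1}
AF (AX ((AF req) & ~ready)): least fixpoint, start Z0 = {s1}, add states with every successor in Z. Already a fixed point.
Sat(AF (AX ((AF req) & ~ready))) = {s1}

{s1}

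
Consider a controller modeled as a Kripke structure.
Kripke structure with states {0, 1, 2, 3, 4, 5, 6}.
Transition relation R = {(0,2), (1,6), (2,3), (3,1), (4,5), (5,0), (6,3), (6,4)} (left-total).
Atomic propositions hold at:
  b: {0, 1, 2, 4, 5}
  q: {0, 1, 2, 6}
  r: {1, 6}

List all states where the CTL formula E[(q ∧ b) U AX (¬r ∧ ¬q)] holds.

Sat(q ∧ b) = {0, 1, 2}
Sat(¬r) = {0, 2, 3, 4, 5}
Sat(¬q) = {3, 4, 5}
Sat(¬r ∧ ¬q) = {3, 4, 5}
Sat(AX (¬r ∧ ¬q)) = {s : every successor in {3, 4, 5}} = {2, 4, 6}
E[(q ∧ b) U AX (¬r ∧ ¬q)]: least fixpoint, start Z0 = Sat(AX (¬r ∧ ¬q)) = {2, 4, 6}, add states in Sat(q ∧ b) with some successor in Z. Z1 = {0, 1, 2, 4, 6}; fixed.
Sat(E[(q ∧ b) U AX (¬r ∧ ¬q)]) = {0, 1, 2, 4, 6}

{0, 1, 2, 4, 6}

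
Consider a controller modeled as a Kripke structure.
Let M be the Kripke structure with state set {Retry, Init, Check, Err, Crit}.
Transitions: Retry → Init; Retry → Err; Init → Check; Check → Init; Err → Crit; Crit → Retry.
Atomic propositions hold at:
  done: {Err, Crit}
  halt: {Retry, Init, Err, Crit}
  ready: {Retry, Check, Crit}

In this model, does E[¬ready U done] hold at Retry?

No

Sat(¬ready) = {Init, Err}
E[¬ready U done]: least fixpoint, start Z0 = Sat(done) = {Err, Crit}, add states in Sat(¬ready) with some successor in Z. Already a fixed point.
Sat(E[¬ready U done]) = {Err, Crit}
Retry ∉ Sat(E[¬ready U done]) = {Err, Crit}, so the formula does not hold at Retry.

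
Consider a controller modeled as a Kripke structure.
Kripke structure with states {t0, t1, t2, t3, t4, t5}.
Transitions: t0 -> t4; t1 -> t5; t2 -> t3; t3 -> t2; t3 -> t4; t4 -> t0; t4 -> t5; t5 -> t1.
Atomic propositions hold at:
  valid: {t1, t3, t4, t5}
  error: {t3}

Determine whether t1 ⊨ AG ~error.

Sat(~error) = {t0, t1, t2, t4, t5}
AG ~error: greatest fixpoint, start Z0 = {t0, t1, t2, t4, t5}, keep only states in Sat with every successor in Z. Z1 = {t0, t1, t4, t5}; fixed.
Sat(AG ~error) = {t0, t1, t4, t5}
t1 ∈ Sat(AG ~error) = {t0, t1, t4, t5}, so the formula holds at t1.

Yes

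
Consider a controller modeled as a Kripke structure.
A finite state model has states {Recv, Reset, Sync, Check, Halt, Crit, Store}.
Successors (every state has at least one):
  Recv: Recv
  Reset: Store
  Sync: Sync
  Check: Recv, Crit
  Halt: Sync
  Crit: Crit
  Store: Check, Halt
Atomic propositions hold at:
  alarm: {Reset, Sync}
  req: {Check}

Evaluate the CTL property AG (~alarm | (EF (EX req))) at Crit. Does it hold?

Sat(~alarm) = {Recv, Check, Halt, Crit, Store}
Sat(EX req) = {s : some successor in {Check}} = {Store}
EF (EX req): least fixpoint, start Z0 = {Store}, add states with some successor in Z. Z1 = {Reset, Store}; fixed.
Sat(EF (EX req)) = {Reset, Store}
Sat(~alarm | (EF (EX req))) = {Recv, Reset, Check, Halt, Crit, Store}
AG (~alarm | (EF (EX req))): greatest fixpoint, start Z0 = {Recv, Reset, Check, Halt, Crit, Store}, keep only states in Sat with every successor in Z. Z1 = {Recv, Reset, Check, Crit, Store}; Z2 = {Recv, Reset, Check, Crit}; Z3 = {Recv, Check, Crit}; fixed.
Sat(AG (~alarm | (EF (EX req)))) = {Recv, Check, Crit}
Crit ∈ Sat(AG (~alarm | (EF (EX req)))) = {Recv, Check, Crit}, so the formula holds at Crit.

Yes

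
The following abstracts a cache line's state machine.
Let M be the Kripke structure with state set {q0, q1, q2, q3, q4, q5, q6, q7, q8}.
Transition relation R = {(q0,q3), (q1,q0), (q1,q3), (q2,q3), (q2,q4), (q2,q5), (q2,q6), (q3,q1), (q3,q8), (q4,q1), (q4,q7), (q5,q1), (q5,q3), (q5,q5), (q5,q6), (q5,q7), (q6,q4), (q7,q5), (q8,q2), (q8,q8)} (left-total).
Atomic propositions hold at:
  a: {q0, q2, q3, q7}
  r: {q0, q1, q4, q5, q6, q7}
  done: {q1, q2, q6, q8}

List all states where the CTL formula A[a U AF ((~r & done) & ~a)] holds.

{q8}

Sat(~r) = {q2, q3, q8}
Sat(~r & done) = {q2, q8}
Sat(~a) = {q1, q4, q5, q6, q8}
Sat((~r & done) & ~a) = {q8}
AF ((~r & done) & ~a): least fixpoint, start Z0 = {q8}, add states with every successor in Z. Already a fixed point.
Sat(AF ((~r & done) & ~a)) = {q8}
A[a U AF ((~r & done) & ~a)]: least fixpoint, start Z0 = Sat(AF ((~r & done) & ~a)) = {q8}, add states in Sat(a) with every successor in Z. Already a fixed point.
Sat(A[a U AF ((~r & done) & ~a)]) = {q8}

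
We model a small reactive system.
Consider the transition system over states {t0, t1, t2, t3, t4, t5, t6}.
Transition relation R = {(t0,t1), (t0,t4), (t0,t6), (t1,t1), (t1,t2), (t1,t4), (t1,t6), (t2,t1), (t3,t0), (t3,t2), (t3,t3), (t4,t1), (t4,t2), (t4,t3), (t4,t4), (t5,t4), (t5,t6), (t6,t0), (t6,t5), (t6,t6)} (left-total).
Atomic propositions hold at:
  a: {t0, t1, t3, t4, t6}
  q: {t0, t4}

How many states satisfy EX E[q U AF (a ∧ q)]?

6

Sat(a ∧ q) = {t0, t4}
AF (a ∧ q): least fixpoint, start Z0 = {t0, t4}, add states with every successor in Z. Already a fixed point.
Sat(AF (a ∧ q)) = {t0, t4}
E[q U AF (a ∧ q)]: least fixpoint, start Z0 = Sat(AF (a ∧ q)) = {t0, t4}, add states in Sat(q) with some successor in Z. Already a fixed point.
Sat(E[q U AF (a ∧ q)]) = {t0, t4}
Sat(EX E[q U AF (a ∧ q)]) = {s : some successor in {t0, t4}} = {t0, t1, t3, t4, t5, t6}
|Sat(EX E[q U AF (a ∧ q)])| = |{t0, t1, t3, t4, t5, t6}| = 6.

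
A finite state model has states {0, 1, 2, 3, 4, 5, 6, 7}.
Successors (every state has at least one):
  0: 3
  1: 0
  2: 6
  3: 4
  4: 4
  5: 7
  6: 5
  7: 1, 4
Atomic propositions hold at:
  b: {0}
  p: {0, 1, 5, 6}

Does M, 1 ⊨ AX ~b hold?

Sat(~b) = {1, 2, 3, 4, 5, 6, 7}
Sat(AX ~b) = {s : every successor in {1, 2, 3, 4, 5, 6, 7}} = {0, 2, 3, 4, 5, 6, 7}
1 ∉ Sat(AX ~b) = {0, 2, 3, 4, 5, 6, 7}, so the formula does not hold at 1.

No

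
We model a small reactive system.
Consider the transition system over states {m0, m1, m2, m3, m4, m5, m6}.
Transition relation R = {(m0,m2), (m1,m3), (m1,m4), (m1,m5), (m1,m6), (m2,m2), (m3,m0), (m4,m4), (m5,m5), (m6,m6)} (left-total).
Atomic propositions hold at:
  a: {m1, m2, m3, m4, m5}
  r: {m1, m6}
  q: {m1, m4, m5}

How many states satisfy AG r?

AG r: greatest fixpoint, start Z0 = {m1, m6}, keep only states in Sat with every successor in Z. Z1 = {m6}; fixed.
Sat(AG r) = {m6}
|Sat(AG r)| = |{m6}| = 1.

1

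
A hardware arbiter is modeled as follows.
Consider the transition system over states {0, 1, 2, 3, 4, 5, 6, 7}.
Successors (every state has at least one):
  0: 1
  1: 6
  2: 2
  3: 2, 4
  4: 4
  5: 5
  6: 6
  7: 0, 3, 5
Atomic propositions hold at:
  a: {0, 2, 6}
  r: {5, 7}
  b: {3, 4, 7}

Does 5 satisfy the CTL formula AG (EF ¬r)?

Sat(¬r) = {0, 1, 2, 3, 4, 6}
EF ¬r: least fixpoint, start Z0 = {0, 1, 2, 3, 4, 6}, add states with some successor in Z. Z1 = {0, 1, 2, 3, 4, 6, 7}; fixed.
Sat(EF ¬r) = {0, 1, 2, 3, 4, 6, 7}
AG (EF ¬r): greatest fixpoint, start Z0 = {0, 1, 2, 3, 4, 6, 7}, keep only states in Sat with every successor in Z. Z1 = {0, 1, 2, 3, 4, 6}; fixed.
Sat(AG (EF ¬r)) = {0, 1, 2, 3, 4, 6}
5 ∉ Sat(AG (EF ¬r)) = {0, 1, 2, 3, 4, 6}, so the formula does not hold at 5.

No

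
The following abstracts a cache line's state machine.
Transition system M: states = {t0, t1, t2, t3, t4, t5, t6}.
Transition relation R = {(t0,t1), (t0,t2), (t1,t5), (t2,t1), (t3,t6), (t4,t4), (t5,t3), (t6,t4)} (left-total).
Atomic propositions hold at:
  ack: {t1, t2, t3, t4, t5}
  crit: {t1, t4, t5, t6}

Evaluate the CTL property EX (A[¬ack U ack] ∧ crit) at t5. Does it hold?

No

Sat(¬ack) = {t0, t6}
A[¬ack U ack]: least fixpoint, start Z0 = Sat(ack) = {t1, t2, t3, t4, t5}, add states in Sat(¬ack) with every successor in Z. Z1 = {t0, t1, t2, t3, t4, t5, t6}; fixed.
Sat(A[¬ack U ack]) = {t0, t1, t2, t3, t4, t5, t6}
Sat(A[¬ack U ack] ∧ crit) = {t1, t4, t5, t6}
Sat(EX (A[¬ack U ack] ∧ crit)) = {s : some successor in {t1, t4, t5, t6}} = {t0, t1, t2, t3, t4, t6}
t5 ∉ Sat(EX (A[¬ack U ack] ∧ crit)) = {t0, t1, t2, t3, t4, t6}, so the formula does not hold at t5.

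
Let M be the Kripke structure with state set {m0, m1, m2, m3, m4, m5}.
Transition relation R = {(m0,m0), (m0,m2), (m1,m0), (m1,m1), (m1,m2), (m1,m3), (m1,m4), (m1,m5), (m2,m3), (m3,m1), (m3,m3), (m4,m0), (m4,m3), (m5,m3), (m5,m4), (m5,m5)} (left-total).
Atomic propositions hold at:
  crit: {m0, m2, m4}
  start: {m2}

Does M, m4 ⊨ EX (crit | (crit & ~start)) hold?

Sat(~start) = {m0, m1, m3, m4, m5}
Sat(crit & ~start) = {m0, m4}
Sat(crit | (crit & ~start)) = {m0, m2, m4}
Sat(EX (crit | (crit & ~start))) = {s : some successor in {m0, m2, m4}} = {m0, m1, m4, m5}
m4 ∈ Sat(EX (crit | (crit & ~start))) = {m0, m1, m4, m5}, so the formula holds at m4.

Yes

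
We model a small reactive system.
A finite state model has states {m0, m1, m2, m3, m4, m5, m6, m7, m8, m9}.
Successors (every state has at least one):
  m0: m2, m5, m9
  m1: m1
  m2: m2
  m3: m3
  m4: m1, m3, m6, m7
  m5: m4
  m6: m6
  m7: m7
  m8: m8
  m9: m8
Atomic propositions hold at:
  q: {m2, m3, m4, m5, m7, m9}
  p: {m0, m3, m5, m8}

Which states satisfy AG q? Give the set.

{m2, m3, m7}

AG q: greatest fixpoint, start Z0 = {m2, m3, m4, m5, m7, m9}, keep only states in Sat with every successor in Z. Z1 = {m2, m3, m5, m7}; Z2 = {m2, m3, m7}; fixed.
Sat(AG q) = {m2, m3, m7}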